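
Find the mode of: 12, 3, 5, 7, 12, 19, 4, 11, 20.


Frequencies: 3:1, 4:1, 5:1, 7:1, 11:1, 12:2, 19:1, 20:1
Max frequency = 2
Mode = 12

Mode = 12


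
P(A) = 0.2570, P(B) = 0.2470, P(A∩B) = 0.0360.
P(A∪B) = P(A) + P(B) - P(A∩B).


P(A∪B) = 0.2570 + 0.2470 - 0.0360
= 0.5040 - 0.0360
= 0.4680

P(A∪B) = 0.4680


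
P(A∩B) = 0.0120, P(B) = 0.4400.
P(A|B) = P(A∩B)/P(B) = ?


P(A|B) = 0.0120/0.4400 = 0.0273

P(A|B) = 0.0273


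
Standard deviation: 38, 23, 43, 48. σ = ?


Mean = 38.0000
Variance = 87.5000
SD = sqrt(87.5000) = 9.3541

SD = 9.3541


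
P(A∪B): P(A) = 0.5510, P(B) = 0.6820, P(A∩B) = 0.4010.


P(A∪B) = 0.5510 + 0.6820 - 0.4010
= 1.2330 - 0.4010
= 0.8320

P(A∪B) = 0.8320


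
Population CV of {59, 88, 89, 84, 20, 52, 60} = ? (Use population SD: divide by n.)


Mean = 64.5714
SD = 23.0518
CV = (23.0518/64.5714)*100 = 35.6998%

CV = 35.6998%


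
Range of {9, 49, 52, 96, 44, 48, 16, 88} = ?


Max = 96, Min = 9
Range = 96 - 9 = 87

Range = 87


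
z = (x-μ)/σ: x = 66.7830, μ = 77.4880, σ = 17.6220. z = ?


z = (66.7830 - 77.4880)/17.6220
= -10.7050/17.6220
= -0.6075

z = -0.6075


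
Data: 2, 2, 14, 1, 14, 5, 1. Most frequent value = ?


Frequencies: 1:2, 2:2, 5:1, 14:2
Max frequency = 2
Mode = 1, 2, 14

Mode = 1, 2, 14


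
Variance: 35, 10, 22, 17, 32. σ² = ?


Mean = 23.2000
Squared deviations: 139.2400, 174.2400, 1.4400, 38.4400, 77.4400
Sum = 430.8000
Variance = 430.8000/5 = 86.1600

Variance = 86.1600


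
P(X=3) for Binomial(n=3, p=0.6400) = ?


C(3,3) = 1
p^3 = 0.262144
(1-p)^0 = 1.000000
P = 1 * 0.262144 * 1.000000 = 0.2621

P(X=3) = 0.2621


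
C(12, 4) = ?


C(12,4) = 12!/(4! × 8!)
= 479001600/(24 × 40320)
= 495

C(12,4) = 495


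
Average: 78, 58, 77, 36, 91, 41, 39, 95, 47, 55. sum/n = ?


Sum = 78 + 58 + 77 + 36 + 91 + 41 + 39 + 95 + 47 + 55 = 617
n = 10
Mean = 617/10 = 61.7000

Mean = 61.7000


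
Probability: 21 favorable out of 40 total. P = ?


P = 21/40 = 0.5250

P = 0.5250


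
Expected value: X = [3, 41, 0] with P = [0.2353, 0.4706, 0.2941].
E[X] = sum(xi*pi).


E[X] = 3*0.2353 + 41*0.4706 + 0*0.2941
= 0.7059 + 19.2946 + 0
= 20.0005

E[X] = 20.0005


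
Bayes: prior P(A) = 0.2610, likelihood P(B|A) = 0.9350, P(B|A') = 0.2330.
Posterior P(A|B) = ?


P(B) = P(B|A)*P(A) + P(B|A')*P(A')
= 0.9350*0.2610 + 0.2330*0.7390
= 0.244035 + 0.172187 = 0.416222
P(A|B) = 0.244035/0.416222 = 0.5863

P(A|B) = 0.5863


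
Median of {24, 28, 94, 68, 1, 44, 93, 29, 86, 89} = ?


Sorted: 1, 24, 28, 29, 44, 68, 86, 89, 93, 94
n = 10 (even)
Middle values: 44 and 68
Median = (44+68)/2 = 56.0000

Median = 56.0000


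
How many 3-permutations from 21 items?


P(21,3) = 21!/18!
= 51090942171709440000/6402373705728000
= 7980

P(21,3) = 7980


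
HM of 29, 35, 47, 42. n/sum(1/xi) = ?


Sum of reciprocals = 1/29 + 1/35 + 1/47 + 1/42 = 0.108140
HM = 4/0.108140 = 36.9890

HM = 36.9890


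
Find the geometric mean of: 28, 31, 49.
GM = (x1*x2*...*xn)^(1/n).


Product = 28 × 31 × 49 = 42532
GM = 42532^(1/3) = 34.9064

GM = 34.9064


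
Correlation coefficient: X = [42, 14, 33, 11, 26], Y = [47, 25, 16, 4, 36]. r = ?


Mean X = 25.2000, Mean Y = 25.6000
SD X = 11.582746, SD Y = 15.001333
Cov = 121.280000
r = 121.280000/(11.582746*15.001333) = 0.6980

r = 0.6980


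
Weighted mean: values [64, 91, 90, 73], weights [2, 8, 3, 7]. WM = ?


Numerator = 64*2 + 91*8 + 90*3 + 73*7 = 1637
Denominator = 2 + 8 + 3 + 7 = 20
WM = 1637/20 = 81.8500

WM = 81.8500


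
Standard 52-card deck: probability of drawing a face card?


12 face cards in 52 cards
P = 12/52 = 0.2308

P = 0.2308


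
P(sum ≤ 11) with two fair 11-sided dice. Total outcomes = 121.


Total outcomes = 11×11 = 121
Favorable (sum ≤ 11): 55
P = 55/121 = 0.4545

P = 0.4545


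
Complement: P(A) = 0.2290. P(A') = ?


P(not A) = 1 - 0.2290 = 0.7710

P(not A) = 0.7710


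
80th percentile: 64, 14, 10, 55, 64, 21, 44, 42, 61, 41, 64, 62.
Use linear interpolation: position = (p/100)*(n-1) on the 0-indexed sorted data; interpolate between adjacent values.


Sorted: 10, 14, 21, 41, 42, 44, 55, 61, 62, 64, 64, 64
n = 12
Index = 80/100 * 11 = 8.8000
Lower = data[8] = 62, Upper = data[9] = 64
P80 = 62 + 0.8000*(2) = 63.6000

P80 = 63.6000


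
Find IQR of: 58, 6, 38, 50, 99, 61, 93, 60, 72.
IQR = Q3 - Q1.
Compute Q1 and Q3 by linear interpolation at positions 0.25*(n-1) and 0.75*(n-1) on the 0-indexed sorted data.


Sorted: 6, 38, 50, 58, 60, 61, 72, 93, 99
Q1 (25th %ile) = 50.0000
Q3 (75th %ile) = 72.0000
IQR = 72.0000 - 50.0000 = 22.0000

IQR = 22.0000


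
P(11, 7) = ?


P(11,7) = 11!/4!
= 39916800/24
= 1663200

P(11,7) = 1663200


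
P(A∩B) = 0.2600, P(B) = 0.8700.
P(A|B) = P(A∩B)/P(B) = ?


P(A|B) = 0.2600/0.8700 = 0.2989

P(A|B) = 0.2989


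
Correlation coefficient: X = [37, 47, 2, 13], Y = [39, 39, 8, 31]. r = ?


Mean X = 24.7500, Mean Y = 29.2500
SD X = 18.032956, SD Y = 12.695964
Cov = 199.812500
r = 199.812500/(18.032956*12.695964) = 0.8728

r = 0.8728


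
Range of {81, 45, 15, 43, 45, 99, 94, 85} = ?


Max = 99, Min = 15
Range = 99 - 15 = 84

Range = 84


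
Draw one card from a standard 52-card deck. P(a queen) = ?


4 queens in 52 cards
P = 4/52 = 0.0769

P = 0.0769


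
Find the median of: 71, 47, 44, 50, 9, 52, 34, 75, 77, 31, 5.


Sorted: 5, 9, 31, 34, 44, 47, 50, 52, 71, 75, 77
n = 11 (odd)
Middle value = 47

Median = 47


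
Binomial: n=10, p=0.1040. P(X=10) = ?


C(10,10) = 1
p^10 = 1.480244e-10
(1-p)^0 = 1.000000
P = 1 * 1.480244e-10 * 1.000000 = 1.4802e-10

P(X=10) = 1.4802e-10


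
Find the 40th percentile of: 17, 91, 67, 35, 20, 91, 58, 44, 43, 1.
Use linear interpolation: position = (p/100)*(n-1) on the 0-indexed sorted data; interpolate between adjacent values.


Sorted: 1, 17, 20, 35, 43, 44, 58, 67, 91, 91
n = 10
Index = 40/100 * 9 = 3.6000
Lower = data[3] = 35, Upper = data[4] = 43
P40 = 35 + 0.6000*(8) = 39.8000

P40 = 39.8000


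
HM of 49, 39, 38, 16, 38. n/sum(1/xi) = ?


Sum of reciprocals = 1/49 + 1/39 + 1/38 + 1/16 + 1/38 = 0.161181
HM = 5/0.161181 = 31.0211

HM = 31.0211


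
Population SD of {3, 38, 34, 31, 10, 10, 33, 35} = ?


Mean = 24.2500
Variance = 172.4375
SD = sqrt(172.4375) = 13.1315

SD = 13.1315


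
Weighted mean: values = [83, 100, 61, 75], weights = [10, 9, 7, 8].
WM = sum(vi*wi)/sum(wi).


Numerator = 83*10 + 100*9 + 61*7 + 75*8 = 2757
Denominator = 10 + 9 + 7 + 8 = 34
WM = 2757/34 = 81.0882

WM = 81.0882


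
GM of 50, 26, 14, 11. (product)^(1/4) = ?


Product = 50 × 26 × 14 × 11 = 200200
GM = 200200^(1/4) = 21.1527

GM = 21.1527


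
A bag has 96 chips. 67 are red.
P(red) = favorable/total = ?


P = 67/96 = 0.6979

P = 0.6979


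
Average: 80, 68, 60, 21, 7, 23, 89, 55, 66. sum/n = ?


Sum = 80 + 68 + 60 + 21 + 7 + 23 + 89 + 55 + 66 = 469
n = 9
Mean = 469/9 = 52.1111

Mean = 52.1111


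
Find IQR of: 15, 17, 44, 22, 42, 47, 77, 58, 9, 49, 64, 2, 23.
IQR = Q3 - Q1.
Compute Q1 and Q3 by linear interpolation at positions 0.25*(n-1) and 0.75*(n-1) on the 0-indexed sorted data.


Sorted: 2, 9, 15, 17, 22, 23, 42, 44, 47, 49, 58, 64, 77
Q1 (25th %ile) = 17.0000
Q3 (75th %ile) = 49.0000
IQR = 49.0000 - 17.0000 = 32.0000

IQR = 32.0000


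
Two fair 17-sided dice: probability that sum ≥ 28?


Total outcomes = 17×17 = 289
Favorable (sum ≥ 28): 28
P = 28/289 = 0.0969

P = 0.0969


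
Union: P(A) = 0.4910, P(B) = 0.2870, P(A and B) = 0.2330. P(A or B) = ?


P(A∪B) = 0.4910 + 0.2870 - 0.2330
= 0.7780 - 0.2330
= 0.5450

P(A∪B) = 0.5450


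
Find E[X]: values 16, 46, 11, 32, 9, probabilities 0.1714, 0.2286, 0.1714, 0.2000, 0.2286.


E[X] = 16*0.1714 + 46*0.2286 + 11*0.1714 + 32*0.2000 + 9*0.2286
= 2.7424 + 10.5156 + 1.8854 + 6.4000 + 2.0574
= 23.6008

E[X] = 23.6008


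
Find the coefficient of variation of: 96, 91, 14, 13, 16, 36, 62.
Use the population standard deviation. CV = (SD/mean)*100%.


Mean = 46.8571
SD = 33.5705
CV = (33.5705/46.8571)*100 = 71.6444%

CV = 71.6444%


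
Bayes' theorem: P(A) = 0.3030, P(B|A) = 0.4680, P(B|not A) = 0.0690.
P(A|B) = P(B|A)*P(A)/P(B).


P(B) = P(B|A)*P(A) + P(B|A')*P(A')
= 0.4680*0.3030 + 0.0690*0.6970
= 0.141804 + 0.048093 = 0.189897
P(A|B) = 0.141804/0.189897 = 0.7467

P(A|B) = 0.7467


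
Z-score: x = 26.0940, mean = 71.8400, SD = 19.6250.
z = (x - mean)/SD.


z = (26.0940 - 71.8400)/19.6250
= -45.7460/19.6250
= -2.3310

z = -2.3310


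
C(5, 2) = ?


C(5,2) = 5!/(2! × 3!)
= 120/(2 × 6)
= 10

C(5,2) = 10


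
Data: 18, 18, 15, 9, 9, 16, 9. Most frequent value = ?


Frequencies: 9:3, 15:1, 16:1, 18:2
Max frequency = 3
Mode = 9

Mode = 9


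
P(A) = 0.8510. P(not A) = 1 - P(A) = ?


P(not A) = 1 - 0.8510 = 0.1490

P(not A) = 0.1490


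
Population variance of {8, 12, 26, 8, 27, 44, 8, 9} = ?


Mean = 17.7500
Squared deviations: 95.0625, 33.0625, 68.0625, 95.0625, 85.5625, 689.0625, 95.0625, 76.5625
Sum = 1237.5000
Variance = 1237.5000/8 = 154.6875

Variance = 154.6875


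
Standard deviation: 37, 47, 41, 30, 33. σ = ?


Mean = 37.6000
Variance = 35.8400
SD = sqrt(35.8400) = 5.9867

SD = 5.9867


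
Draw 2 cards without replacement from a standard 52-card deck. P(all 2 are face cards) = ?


P(all face cards) = (12/52) × (11/51)
= 0.0498

P = 0.0498


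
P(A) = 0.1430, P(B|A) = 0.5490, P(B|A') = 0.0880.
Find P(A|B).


P(B) = P(B|A)*P(A) + P(B|A')*P(A')
= 0.5490*0.1430 + 0.0880*0.8570
= 0.078507 + 0.075416 = 0.153923
P(A|B) = 0.078507/0.153923 = 0.5100

P(A|B) = 0.5100


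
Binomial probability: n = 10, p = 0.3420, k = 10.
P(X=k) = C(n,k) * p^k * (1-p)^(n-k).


C(10,10) = 1
p^10 = 2.189077e-05
(1-p)^0 = 1.000000
P = 1 * 2.189077e-05 * 1.000000 = 2.1891e-05

P(X=10) = 2.1891e-05


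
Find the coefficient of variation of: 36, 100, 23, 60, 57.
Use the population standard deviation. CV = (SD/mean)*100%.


Mean = 55.2000
SD = 26.2252
CV = (26.2252/55.2000)*100 = 47.5094%

CV = 47.5094%


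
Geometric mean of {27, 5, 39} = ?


Product = 27 × 5 × 39 = 5265
GM = 5265^(1/3) = 17.3967

GM = 17.3967


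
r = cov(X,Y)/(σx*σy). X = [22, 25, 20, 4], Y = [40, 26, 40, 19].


Mean X = 17.7500, Mean Y = 31.2500
SD X = 8.135570, SD Y = 9.093267
Cov = 46.812500
r = 46.812500/(8.135570*9.093267) = 0.6328

r = 0.6328


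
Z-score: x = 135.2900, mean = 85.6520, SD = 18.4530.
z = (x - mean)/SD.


z = (135.2900 - 85.6520)/18.4530
= 49.6380/18.4530
= 2.6900

z = 2.6900


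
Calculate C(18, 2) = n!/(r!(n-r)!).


C(18,2) = 18!/(2! × 16!)
= 6402373705728000/(2 × 20922789888000)
= 153

C(18,2) = 153


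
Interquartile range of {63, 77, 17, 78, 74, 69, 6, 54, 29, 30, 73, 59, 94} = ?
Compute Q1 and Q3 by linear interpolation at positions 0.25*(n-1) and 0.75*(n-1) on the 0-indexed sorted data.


Sorted: 6, 17, 29, 30, 54, 59, 63, 69, 73, 74, 77, 78, 94
Q1 (25th %ile) = 30.0000
Q3 (75th %ile) = 74.0000
IQR = 74.0000 - 30.0000 = 44.0000

IQR = 44.0000


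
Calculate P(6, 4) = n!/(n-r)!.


P(6,4) = 6!/2!
= 720/2
= 360

P(6,4) = 360


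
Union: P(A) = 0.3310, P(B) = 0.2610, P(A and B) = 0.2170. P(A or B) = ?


P(A∪B) = 0.3310 + 0.2610 - 0.2170
= 0.5920 - 0.2170
= 0.3750

P(A∪B) = 0.3750


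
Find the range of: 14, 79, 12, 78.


Max = 79, Min = 12
Range = 79 - 12 = 67

Range = 67


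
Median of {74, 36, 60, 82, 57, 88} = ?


Sorted: 36, 57, 60, 74, 82, 88
n = 6 (even)
Middle values: 60 and 74
Median = (60+74)/2 = 67.0000

Median = 67.0000


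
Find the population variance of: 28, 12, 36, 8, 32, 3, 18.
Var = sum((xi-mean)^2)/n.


Mean = 19.5714
Squared deviations: 71.0408, 57.3265, 269.8980, 133.8980, 154.4694, 274.6122, 2.4694
Sum = 963.7143
Variance = 963.7143/7 = 137.6735

Variance = 137.6735


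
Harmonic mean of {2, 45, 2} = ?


Sum of reciprocals = 1/2 + 1/45 + 1/2 = 1.022222
HM = 3/1.022222 = 2.9348

HM = 2.9348


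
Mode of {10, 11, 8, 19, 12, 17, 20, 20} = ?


Frequencies: 8:1, 10:1, 11:1, 12:1, 17:1, 19:1, 20:2
Max frequency = 2
Mode = 20

Mode = 20


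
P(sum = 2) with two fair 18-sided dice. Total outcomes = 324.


Total outcomes = 18×18 = 324
Favorable (sum = 2): 1
P = 1/324 = 0.0031

P = 0.0031


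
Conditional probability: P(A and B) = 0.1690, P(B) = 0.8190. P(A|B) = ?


P(A|B) = 0.1690/0.8190 = 0.2063

P(A|B) = 0.2063


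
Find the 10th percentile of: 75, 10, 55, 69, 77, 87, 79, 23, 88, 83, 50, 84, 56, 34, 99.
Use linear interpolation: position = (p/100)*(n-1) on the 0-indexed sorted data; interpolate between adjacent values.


Sorted: 10, 23, 34, 50, 55, 56, 69, 75, 77, 79, 83, 84, 87, 88, 99
n = 15
Index = 10/100 * 14 = 1.4000
Lower = data[1] = 23, Upper = data[2] = 34
P10 = 23 + 0.4000*(11) = 27.4000

P10 = 27.4000


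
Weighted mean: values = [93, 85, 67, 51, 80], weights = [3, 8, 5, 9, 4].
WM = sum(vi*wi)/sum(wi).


Numerator = 93*3 + 85*8 + 67*5 + 51*9 + 80*4 = 2073
Denominator = 3 + 8 + 5 + 9 + 4 = 29
WM = 2073/29 = 71.4828

WM = 71.4828


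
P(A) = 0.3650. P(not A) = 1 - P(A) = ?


P(not A) = 1 - 0.3650 = 0.6350

P(not A) = 0.6350


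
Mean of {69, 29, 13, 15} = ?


Sum = 69 + 29 + 13 + 15 = 126
n = 4
Mean = 126/4 = 31.5000

Mean = 31.5000


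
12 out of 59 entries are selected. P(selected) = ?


P = 12/59 = 0.2034

P = 0.2034


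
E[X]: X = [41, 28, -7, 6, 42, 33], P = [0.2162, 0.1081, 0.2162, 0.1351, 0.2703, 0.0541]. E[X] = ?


E[X] = 41*0.2162 + 28*0.1081 - 7*0.2162 + 6*0.1351 + 42*0.2703 + 33*0.0541
= 8.8642 + 3.0268 - 1.5134 + 0.8106 + 11.3526 + 1.7853
= 24.3261

E[X] = 24.3261


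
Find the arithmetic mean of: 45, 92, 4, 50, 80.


Sum = 45 + 92 + 4 + 50 + 80 = 271
n = 5
Mean = 271/5 = 54.2000

Mean = 54.2000


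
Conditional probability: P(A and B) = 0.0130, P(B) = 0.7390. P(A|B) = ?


P(A|B) = 0.0130/0.7390 = 0.0176

P(A|B) = 0.0176


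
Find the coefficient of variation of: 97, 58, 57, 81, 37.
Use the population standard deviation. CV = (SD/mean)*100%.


Mean = 66.0000
SD = 20.8423
CV = (20.8423/66.0000)*100 = 31.5792%

CV = 31.5792%


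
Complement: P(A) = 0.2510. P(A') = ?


P(not A) = 1 - 0.2510 = 0.7490

P(not A) = 0.7490


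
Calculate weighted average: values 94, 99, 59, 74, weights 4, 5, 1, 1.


Numerator = 94*4 + 99*5 + 59*1 + 74*1 = 1004
Denominator = 4 + 5 + 1 + 1 = 11
WM = 1004/11 = 91.2727

WM = 91.2727


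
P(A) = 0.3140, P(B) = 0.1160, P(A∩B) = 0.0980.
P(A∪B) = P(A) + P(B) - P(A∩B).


P(A∪B) = 0.3140 + 0.1160 - 0.0980
= 0.4300 - 0.0980
= 0.3320

P(A∪B) = 0.3320


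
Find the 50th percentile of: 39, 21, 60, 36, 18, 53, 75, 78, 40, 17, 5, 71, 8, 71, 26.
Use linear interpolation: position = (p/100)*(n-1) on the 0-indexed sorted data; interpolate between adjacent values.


Sorted: 5, 8, 17, 18, 21, 26, 36, 39, 40, 53, 60, 71, 71, 75, 78
n = 15
Index = 50/100 * 14 = 7.0000
Lower = data[7] = 39, Upper = data[8] = 40
P50 = 39 + 0*(1) = 39.0000

P50 = 39.0000


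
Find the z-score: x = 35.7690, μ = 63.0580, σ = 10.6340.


z = (35.7690 - 63.0580)/10.6340
= -27.2890/10.6340
= -2.5662

z = -2.5662


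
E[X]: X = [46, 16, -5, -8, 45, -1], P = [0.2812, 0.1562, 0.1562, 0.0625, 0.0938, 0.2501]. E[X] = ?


E[X] = 46*0.2812 + 16*0.1562 - 5*0.1562 - 8*0.0625 + 45*0.0938 - 1*0.2501
= 12.9352 + 2.4992 - 0.7810 - 0.5000 + 4.2210 - 0.2501
= 18.1243

E[X] = 18.1243


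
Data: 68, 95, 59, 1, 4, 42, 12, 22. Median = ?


Sorted: 1, 4, 12, 22, 42, 59, 68, 95
n = 8 (even)
Middle values: 22 and 42
Median = (22+42)/2 = 32.0000

Median = 32.0000


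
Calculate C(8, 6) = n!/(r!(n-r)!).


C(8,6) = 8!/(6! × 2!)
= 40320/(720 × 2)
= 28

C(8,6) = 28


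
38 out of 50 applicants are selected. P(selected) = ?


P = 38/50 = 0.7600

P = 0.7600


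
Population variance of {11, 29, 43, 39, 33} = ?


Mean = 31.0000
Squared deviations: 400.0000, 4.0000, 144.0000, 64.0000, 4.0000
Sum = 616.0000
Variance = 616.0000/5 = 123.2000

Variance = 123.2000


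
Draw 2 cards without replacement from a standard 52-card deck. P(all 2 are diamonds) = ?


P(all diamonds) = (13/52) × (12/51)
= 0.0588

P = 0.0588


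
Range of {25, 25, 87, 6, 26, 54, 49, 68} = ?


Max = 87, Min = 6
Range = 87 - 6 = 81

Range = 81


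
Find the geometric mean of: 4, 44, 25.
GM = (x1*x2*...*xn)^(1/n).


Product = 4 × 44 × 25 = 4400
GM = 4400^(1/3) = 16.3864

GM = 16.3864


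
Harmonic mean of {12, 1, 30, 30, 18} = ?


Sum of reciprocals = 1/12 + 1/1 + 1/30 + 1/30 + 1/18 = 1.205556
HM = 5/1.205556 = 4.1475

HM = 4.1475


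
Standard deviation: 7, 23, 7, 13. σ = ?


Mean = 12.5000
Variance = 42.7500
SD = sqrt(42.7500) = 6.5383

SD = 6.5383


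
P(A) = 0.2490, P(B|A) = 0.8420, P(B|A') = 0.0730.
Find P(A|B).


P(B) = P(B|A)*P(A) + P(B|A')*P(A')
= 0.8420*0.2490 + 0.0730*0.7510
= 0.209658 + 0.054823 = 0.264481
P(A|B) = 0.209658/0.264481 = 0.7927

P(A|B) = 0.7927


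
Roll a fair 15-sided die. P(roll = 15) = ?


Favorable outcomes (roll = 15): 1
Total outcomes = 15
P = 1/15 = 0.0667

P = 0.0667


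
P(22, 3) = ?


P(22,3) = 22!/19!
= 1124000727777607680000/121645100408832000
= 9240

P(22,3) = 9240


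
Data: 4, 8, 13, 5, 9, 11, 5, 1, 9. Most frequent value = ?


Frequencies: 1:1, 4:1, 5:2, 8:1, 9:2, 11:1, 13:1
Max frequency = 2
Mode = 5, 9

Mode = 5, 9


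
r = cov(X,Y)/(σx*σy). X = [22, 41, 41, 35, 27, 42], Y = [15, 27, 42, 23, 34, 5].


Mean X = 34.6667, Mean Y = 24.3333
SD X = 7.673910, SD Y = 12.078447
Cov = 5.111111
r = 5.111111/(7.673910*12.078447) = 0.0551

r = 0.0551


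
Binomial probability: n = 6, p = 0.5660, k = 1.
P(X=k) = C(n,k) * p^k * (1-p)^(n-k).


C(6,1) = 6
p^1 = 0.566000
(1-p)^5 = 0.015397
P = 6 * 0.566000 * 0.015397 = 0.0523

P(X=1) = 0.0523


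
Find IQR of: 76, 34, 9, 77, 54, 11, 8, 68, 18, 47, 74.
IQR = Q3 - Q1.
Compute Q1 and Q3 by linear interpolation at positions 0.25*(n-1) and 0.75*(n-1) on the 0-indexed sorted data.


Sorted: 8, 9, 11, 18, 34, 47, 54, 68, 74, 76, 77
Q1 (25th %ile) = 14.5000
Q3 (75th %ile) = 71.0000
IQR = 71.0000 - 14.5000 = 56.5000

IQR = 56.5000


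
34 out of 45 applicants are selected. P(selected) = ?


P = 34/45 = 0.7556

P = 0.7556


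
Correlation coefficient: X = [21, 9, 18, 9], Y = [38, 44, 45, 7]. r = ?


Mean X = 14.2500, Mean Y = 33.5000
SD X = 5.356071, SD Y = 15.532225
Cov = 39.375000
r = 39.375000/(5.356071*15.532225) = 0.4733

r = 0.4733


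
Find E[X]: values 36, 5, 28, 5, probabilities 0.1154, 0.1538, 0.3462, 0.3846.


E[X] = 36*0.1154 + 5*0.1538 + 28*0.3462 + 5*0.3846
= 4.1544 + 0.7690 + 9.6936 + 1.9230
= 16.5400

E[X] = 16.5400


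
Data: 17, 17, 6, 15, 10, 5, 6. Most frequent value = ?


Frequencies: 5:1, 6:2, 10:1, 15:1, 17:2
Max frequency = 2
Mode = 6, 17

Mode = 6, 17


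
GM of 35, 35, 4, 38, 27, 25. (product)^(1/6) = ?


Product = 35 × 35 × 4 × 38 × 27 × 25 = 125685000
GM = 125685000^(1/6) = 22.3811

GM = 22.3811


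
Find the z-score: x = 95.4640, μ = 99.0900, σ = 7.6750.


z = (95.4640 - 99.0900)/7.6750
= -3.6260/7.6750
= -0.4724

z = -0.4724


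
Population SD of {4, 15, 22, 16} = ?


Mean = 14.2500
Variance = 42.1875
SD = sqrt(42.1875) = 6.4952

SD = 6.4952


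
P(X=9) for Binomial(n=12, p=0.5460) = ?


C(12,9) = 220
p^9 = 0.004313
(1-p)^3 = 0.093577
P = 220 * 0.004313 * 0.093577 = 0.0888

P(X=9) = 0.0888


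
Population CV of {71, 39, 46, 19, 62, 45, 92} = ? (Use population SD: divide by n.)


Mean = 53.4286
SD = 22.0056
CV = (22.0056/53.4286)*100 = 41.1869%

CV = 41.1869%


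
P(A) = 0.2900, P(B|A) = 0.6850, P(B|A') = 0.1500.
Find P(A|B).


P(B) = P(B|A)*P(A) + P(B|A')*P(A')
= 0.6850*0.2900 + 0.1500*0.7100
= 0.198650 + 0.106500 = 0.305150
P(A|B) = 0.198650/0.305150 = 0.6510

P(A|B) = 0.6510


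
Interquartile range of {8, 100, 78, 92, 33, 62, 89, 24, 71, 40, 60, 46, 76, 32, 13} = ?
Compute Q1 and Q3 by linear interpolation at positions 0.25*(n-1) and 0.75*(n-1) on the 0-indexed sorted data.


Sorted: 8, 13, 24, 32, 33, 40, 46, 60, 62, 71, 76, 78, 89, 92, 100
Q1 (25th %ile) = 32.5000
Q3 (75th %ile) = 77.0000
IQR = 77.0000 - 32.5000 = 44.5000

IQR = 44.5000


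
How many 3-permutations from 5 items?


P(5,3) = 5!/2!
= 120/2
= 60

P(5,3) = 60


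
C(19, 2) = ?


C(19,2) = 19!/(2! × 17!)
= 121645100408832000/(2 × 355687428096000)
= 171

C(19,2) = 171


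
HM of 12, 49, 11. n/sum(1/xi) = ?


Sum of reciprocals = 1/12 + 1/49 + 1/11 = 0.194651
HM = 3/0.194651 = 15.4122

HM = 15.4122


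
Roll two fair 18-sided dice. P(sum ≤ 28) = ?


Total outcomes = 18×18 = 324
Favorable (sum ≤ 28): 288
P = 288/324 = 0.8889

P = 0.8889


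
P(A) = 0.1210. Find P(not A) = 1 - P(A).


P(not A) = 1 - 0.1210 = 0.8790

P(not A) = 0.8790


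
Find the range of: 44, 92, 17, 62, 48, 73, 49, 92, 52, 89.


Max = 92, Min = 17
Range = 92 - 17 = 75

Range = 75


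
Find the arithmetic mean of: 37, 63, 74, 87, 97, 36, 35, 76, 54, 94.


Sum = 37 + 63 + 74 + 87 + 97 + 36 + 35 + 76 + 54 + 94 = 653
n = 10
Mean = 653/10 = 65.3000

Mean = 65.3000


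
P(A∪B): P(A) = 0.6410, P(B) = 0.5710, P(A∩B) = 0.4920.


P(A∪B) = 0.6410 + 0.5710 - 0.4920
= 1.2120 - 0.4920
= 0.7200

P(A∪B) = 0.7200


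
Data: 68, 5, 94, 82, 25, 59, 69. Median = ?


Sorted: 5, 25, 59, 68, 69, 82, 94
n = 7 (odd)
Middle value = 68

Median = 68


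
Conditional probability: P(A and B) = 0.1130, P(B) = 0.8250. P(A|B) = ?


P(A|B) = 0.1130/0.8250 = 0.1370

P(A|B) = 0.1370


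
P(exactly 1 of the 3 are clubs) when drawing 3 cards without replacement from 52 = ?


Hypergeometric: P(X=1) = C(13,1)·C(39,2) / C(52,3)
= 13 × 741 / 22100
= 9633/22100 = 0.4359

P = 0.4359


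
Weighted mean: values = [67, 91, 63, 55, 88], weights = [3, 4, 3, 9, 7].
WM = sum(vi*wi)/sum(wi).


Numerator = 67*3 + 91*4 + 63*3 + 55*9 + 88*7 = 1865
Denominator = 3 + 4 + 3 + 9 + 7 = 26
WM = 1865/26 = 71.7308

WM = 71.7308


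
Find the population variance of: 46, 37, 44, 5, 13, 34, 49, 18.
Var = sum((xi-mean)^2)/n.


Mean = 30.7500
Squared deviations: 232.5625, 39.0625, 175.5625, 663.0625, 315.0625, 10.5625, 333.0625, 162.5625
Sum = 1931.5000
Variance = 1931.5000/8 = 241.4375

Variance = 241.4375


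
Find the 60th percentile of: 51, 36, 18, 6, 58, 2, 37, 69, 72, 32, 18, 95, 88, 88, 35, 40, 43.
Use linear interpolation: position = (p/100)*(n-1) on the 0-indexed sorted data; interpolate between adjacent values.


Sorted: 2, 6, 18, 18, 32, 35, 36, 37, 40, 43, 51, 58, 69, 72, 88, 88, 95
n = 17
Index = 60/100 * 16 = 9.6000
Lower = data[9] = 43, Upper = data[10] = 51
P60 = 43 + 0.6000*(8) = 47.8000

P60 = 47.8000


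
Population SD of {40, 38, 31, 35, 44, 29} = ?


Mean = 36.1667
Variance = 26.4722
SD = sqrt(26.4722) = 5.1451

SD = 5.1451


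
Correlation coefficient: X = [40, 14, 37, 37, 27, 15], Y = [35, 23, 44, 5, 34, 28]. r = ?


Mean X = 28.3333, Mean Y = 28.1667
SD X = 10.577754, SD Y = 12.212243
Cov = 14.111111
r = 14.111111/(10.577754*12.212243) = 0.1092

r = 0.1092


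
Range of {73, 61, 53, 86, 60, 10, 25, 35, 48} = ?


Max = 86, Min = 10
Range = 86 - 10 = 76

Range = 76


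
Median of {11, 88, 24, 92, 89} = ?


Sorted: 11, 24, 88, 89, 92
n = 5 (odd)
Middle value = 88

Median = 88


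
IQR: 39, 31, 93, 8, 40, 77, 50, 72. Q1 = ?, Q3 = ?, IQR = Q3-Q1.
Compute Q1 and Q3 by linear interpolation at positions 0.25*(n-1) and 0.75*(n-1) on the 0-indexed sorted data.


Sorted: 8, 31, 39, 40, 50, 72, 77, 93
Q1 (25th %ile) = 37.0000
Q3 (75th %ile) = 73.2500
IQR = 73.2500 - 37.0000 = 36.2500

IQR = 36.2500


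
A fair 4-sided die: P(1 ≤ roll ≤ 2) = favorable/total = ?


Favorable outcomes (1 ≤ roll ≤ 2): 2
Total outcomes = 4
P = 2/4 = 0.5000

P = 0.5000


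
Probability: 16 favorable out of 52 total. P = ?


P = 16/52 = 0.3077

P = 0.3077


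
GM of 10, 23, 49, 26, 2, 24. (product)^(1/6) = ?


Product = 10 × 23 × 49 × 26 × 2 × 24 = 14064960
GM = 14064960^(1/6) = 15.5366

GM = 15.5366


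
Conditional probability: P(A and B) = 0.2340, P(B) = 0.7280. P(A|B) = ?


P(A|B) = 0.2340/0.7280 = 0.3214

P(A|B) = 0.3214


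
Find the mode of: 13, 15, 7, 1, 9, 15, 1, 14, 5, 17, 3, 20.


Frequencies: 1:2, 3:1, 5:1, 7:1, 9:1, 13:1, 14:1, 15:2, 17:1, 20:1
Max frequency = 2
Mode = 1, 15

Mode = 1, 15


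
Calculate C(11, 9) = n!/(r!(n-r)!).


C(11,9) = 11!/(9! × 2!)
= 39916800/(362880 × 2)
= 55

C(11,9) = 55


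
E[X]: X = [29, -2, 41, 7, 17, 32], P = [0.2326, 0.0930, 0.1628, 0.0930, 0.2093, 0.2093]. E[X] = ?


E[X] = 29*0.2326 - 2*0.0930 + 41*0.1628 + 7*0.0930 + 17*0.2093 + 32*0.2093
= 6.7454 - 0.1860 + 6.6748 + 0.6510 + 3.5581 + 6.6976
= 24.1409

E[X] = 24.1409


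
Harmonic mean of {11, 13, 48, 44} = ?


Sum of reciprocals = 1/11 + 1/13 + 1/48 + 1/44 = 0.211393
HM = 4/0.211393 = 18.9221

HM = 18.9221


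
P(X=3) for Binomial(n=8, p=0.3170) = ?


C(8,3) = 56
p^3 = 0.031855
(1-p)^5 = 0.148629
P = 56 * 0.031855 * 0.148629 = 0.2651

P(X=3) = 0.2651


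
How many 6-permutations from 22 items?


P(22,6) = 22!/16!
= 1124000727777607680000/20922789888000
= 53721360

P(22,6) = 53721360


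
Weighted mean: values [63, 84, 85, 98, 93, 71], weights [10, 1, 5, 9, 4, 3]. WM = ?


Numerator = 63*10 + 84*1 + 85*5 + 98*9 + 93*4 + 71*3 = 2606
Denominator = 10 + 1 + 5 + 9 + 4 + 3 = 32
WM = 2606/32 = 81.4375

WM = 81.4375


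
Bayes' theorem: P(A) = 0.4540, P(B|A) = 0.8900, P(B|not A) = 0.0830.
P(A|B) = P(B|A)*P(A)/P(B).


P(B) = P(B|A)*P(A) + P(B|A')*P(A')
= 0.8900*0.4540 + 0.0830*0.5460
= 0.404060 + 0.045318 = 0.449378
P(A|B) = 0.404060/0.449378 = 0.8992

P(A|B) = 0.8992


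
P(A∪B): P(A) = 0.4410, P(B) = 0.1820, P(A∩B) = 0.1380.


P(A∪B) = 0.4410 + 0.1820 - 0.1380
= 0.6230 - 0.1380
= 0.4850

P(A∪B) = 0.4850


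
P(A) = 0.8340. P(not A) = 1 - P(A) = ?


P(not A) = 1 - 0.8340 = 0.1660

P(not A) = 0.1660


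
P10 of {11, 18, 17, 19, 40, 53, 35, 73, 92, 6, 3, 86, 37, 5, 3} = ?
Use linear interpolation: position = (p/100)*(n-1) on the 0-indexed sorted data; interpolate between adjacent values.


Sorted: 3, 3, 5, 6, 11, 17, 18, 19, 35, 37, 40, 53, 73, 86, 92
n = 15
Index = 10/100 * 14 = 1.4000
Lower = data[1] = 3, Upper = data[2] = 5
P10 = 3 + 0.4000*(2) = 3.8000

P10 = 3.8000


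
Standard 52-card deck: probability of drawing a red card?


26 red cards in 52 cards
P = 26/52 = 0.5000

P = 0.5000


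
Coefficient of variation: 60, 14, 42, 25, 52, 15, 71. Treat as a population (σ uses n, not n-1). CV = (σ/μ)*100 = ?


Mean = 39.8571
SD = 20.8219
CV = (20.8219/39.8571)*100 = 52.2413%

CV = 52.2413%


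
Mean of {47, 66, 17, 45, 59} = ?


Sum = 47 + 66 + 17 + 45 + 59 = 234
n = 5
Mean = 234/5 = 46.8000

Mean = 46.8000


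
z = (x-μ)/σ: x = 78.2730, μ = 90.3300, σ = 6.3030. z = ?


z = (78.2730 - 90.3300)/6.3030
= -12.0570/6.3030
= -1.9129

z = -1.9129


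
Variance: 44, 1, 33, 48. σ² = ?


Mean = 31.5000
Squared deviations: 156.2500, 930.2500, 2.2500, 272.2500
Sum = 1361.0000
Variance = 1361.0000/4 = 340.2500

Variance = 340.2500


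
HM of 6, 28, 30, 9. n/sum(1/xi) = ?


Sum of reciprocals = 1/6 + 1/28 + 1/30 + 1/9 = 0.346825
HM = 4/0.346825 = 11.5332

HM = 11.5332


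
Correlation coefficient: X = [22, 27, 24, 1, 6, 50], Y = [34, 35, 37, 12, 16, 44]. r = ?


Mean X = 21.6667, Mean Y = 29.6667
SD X = 15.860503, SD Y = 11.585431
Cov = 172.055556
r = 172.055556/(15.860503*11.585431) = 0.9364

r = 0.9364


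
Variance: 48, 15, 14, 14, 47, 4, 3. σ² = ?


Mean = 20.7143
Squared deviations: 744.5102, 32.6531, 45.0816, 45.0816, 690.9388, 279.3673, 313.7959
Sum = 2151.4286
Variance = 2151.4286/7 = 307.3469

Variance = 307.3469


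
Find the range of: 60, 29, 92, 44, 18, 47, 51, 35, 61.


Max = 92, Min = 18
Range = 92 - 18 = 74

Range = 74


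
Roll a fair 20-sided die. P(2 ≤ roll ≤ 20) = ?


Favorable outcomes (2 ≤ roll ≤ 20): 19
Total outcomes = 20
P = 19/20 = 0.9500

P = 0.9500


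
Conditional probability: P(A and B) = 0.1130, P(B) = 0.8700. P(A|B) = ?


P(A|B) = 0.1130/0.8700 = 0.1299

P(A|B) = 0.1299


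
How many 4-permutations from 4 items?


P(4,4) = 4!/0!
= 24/1
= 24

P(4,4) = 24


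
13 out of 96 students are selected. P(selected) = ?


P = 13/96 = 0.1354

P = 0.1354


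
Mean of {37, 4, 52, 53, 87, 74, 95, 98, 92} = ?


Sum = 37 + 4 + 52 + 53 + 87 + 74 + 95 + 98 + 92 = 592
n = 9
Mean = 592/9 = 65.7778

Mean = 65.7778


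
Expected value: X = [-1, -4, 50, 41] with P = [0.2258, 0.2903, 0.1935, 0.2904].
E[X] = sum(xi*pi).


E[X] = -1*0.2258 - 4*0.2903 + 50*0.1935 + 41*0.2904
= -0.2258 - 1.1612 + 9.6750 + 11.9064
= 20.1944

E[X] = 20.1944


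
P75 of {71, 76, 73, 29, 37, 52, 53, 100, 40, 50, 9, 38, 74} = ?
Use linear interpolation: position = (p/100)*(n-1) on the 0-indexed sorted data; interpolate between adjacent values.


Sorted: 9, 29, 37, 38, 40, 50, 52, 53, 71, 73, 74, 76, 100
n = 13
Index = 75/100 * 12 = 9.0000
Lower = data[9] = 73, Upper = data[10] = 74
P75 = 73 + 0*(1) = 73.0000

P75 = 73.0000


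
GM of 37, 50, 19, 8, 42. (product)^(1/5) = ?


Product = 37 × 50 × 19 × 8 × 42 = 11810400
GM = 11810400^(1/5) = 25.9689

GM = 25.9689


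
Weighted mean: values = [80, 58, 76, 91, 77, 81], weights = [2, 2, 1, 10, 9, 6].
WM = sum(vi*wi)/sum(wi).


Numerator = 80*2 + 58*2 + 76*1 + 91*10 + 77*9 + 81*6 = 2441
Denominator = 2 + 2 + 1 + 10 + 9 + 6 = 30
WM = 2441/30 = 81.3667

WM = 81.3667


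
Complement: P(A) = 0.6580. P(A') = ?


P(not A) = 1 - 0.6580 = 0.3420

P(not A) = 0.3420


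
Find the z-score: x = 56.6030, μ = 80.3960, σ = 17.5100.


z = (56.6030 - 80.3960)/17.5100
= -23.7930/17.5100
= -1.3588

z = -1.3588


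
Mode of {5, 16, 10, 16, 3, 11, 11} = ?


Frequencies: 3:1, 5:1, 10:1, 11:2, 16:2
Max frequency = 2
Mode = 11, 16

Mode = 11, 16


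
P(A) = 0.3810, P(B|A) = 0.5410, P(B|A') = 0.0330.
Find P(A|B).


P(B) = P(B|A)*P(A) + P(B|A')*P(A')
= 0.5410*0.3810 + 0.0330*0.6190
= 0.206121 + 0.020427 = 0.226548
P(A|B) = 0.206121/0.226548 = 0.9098

P(A|B) = 0.9098


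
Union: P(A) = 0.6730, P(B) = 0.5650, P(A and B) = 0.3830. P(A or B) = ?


P(A∪B) = 0.6730 + 0.5650 - 0.3830
= 1.2380 - 0.3830
= 0.8550

P(A∪B) = 0.8550


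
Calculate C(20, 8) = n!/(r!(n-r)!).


C(20,8) = 20!/(8! × 12!)
= 2432902008176640000/(40320 × 479001600)
= 125970

C(20,8) = 125970


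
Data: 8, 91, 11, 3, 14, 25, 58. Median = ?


Sorted: 3, 8, 11, 14, 25, 58, 91
n = 7 (odd)
Middle value = 14

Median = 14


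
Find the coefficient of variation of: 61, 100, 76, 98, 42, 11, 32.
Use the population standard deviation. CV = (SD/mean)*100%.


Mean = 60.0000
SD = 31.1907
CV = (31.1907/60.0000)*100 = 51.9844%

CV = 51.9844%


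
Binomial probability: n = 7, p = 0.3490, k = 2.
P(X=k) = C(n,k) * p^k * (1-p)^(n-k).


C(7,2) = 21
p^2 = 0.121801
(1-p)^5 = 0.116924
P = 21 * 0.121801 * 0.116924 = 0.2991

P(X=2) = 0.2991


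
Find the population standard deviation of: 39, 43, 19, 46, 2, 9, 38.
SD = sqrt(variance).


Mean = 28.0000
Variance = 269.7143
SD = sqrt(269.7143) = 16.4230

SD = 16.4230


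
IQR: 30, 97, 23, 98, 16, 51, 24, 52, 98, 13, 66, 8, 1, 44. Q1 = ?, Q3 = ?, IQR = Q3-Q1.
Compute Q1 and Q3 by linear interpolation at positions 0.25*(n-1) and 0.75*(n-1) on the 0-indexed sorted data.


Sorted: 1, 8, 13, 16, 23, 24, 30, 44, 51, 52, 66, 97, 98, 98
Q1 (25th %ile) = 17.7500
Q3 (75th %ile) = 62.5000
IQR = 62.5000 - 17.7500 = 44.7500

IQR = 44.7500


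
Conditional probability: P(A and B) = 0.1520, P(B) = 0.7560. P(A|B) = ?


P(A|B) = 0.1520/0.7560 = 0.2011

P(A|B) = 0.2011


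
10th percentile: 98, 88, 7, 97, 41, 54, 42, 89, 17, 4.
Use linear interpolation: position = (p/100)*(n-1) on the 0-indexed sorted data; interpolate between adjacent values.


Sorted: 4, 7, 17, 41, 42, 54, 88, 89, 97, 98
n = 10
Index = 10/100 * 9 = 0.9000
Lower = data[0] = 4, Upper = data[1] = 7
P10 = 4 + 0.9000*(3) = 6.7000

P10 = 6.7000


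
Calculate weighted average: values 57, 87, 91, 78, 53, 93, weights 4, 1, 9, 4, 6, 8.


Numerator = 57*4 + 87*1 + 91*9 + 78*4 + 53*6 + 93*8 = 2508
Denominator = 4 + 1 + 9 + 4 + 6 + 8 = 32
WM = 2508/32 = 78.3750

WM = 78.3750


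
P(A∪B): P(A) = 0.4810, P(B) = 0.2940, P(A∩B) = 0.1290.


P(A∪B) = 0.4810 + 0.2940 - 0.1290
= 0.7750 - 0.1290
= 0.6460

P(A∪B) = 0.6460


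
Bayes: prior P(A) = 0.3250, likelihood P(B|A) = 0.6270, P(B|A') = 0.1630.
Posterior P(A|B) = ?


P(B) = P(B|A)*P(A) + P(B|A')*P(A')
= 0.6270*0.3250 + 0.1630*0.6750
= 0.203775 + 0.110025 = 0.313800
P(A|B) = 0.203775/0.313800 = 0.6494

P(A|B) = 0.6494


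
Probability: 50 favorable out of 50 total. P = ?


P = 50/50 = 1.0000

P = 1.0000


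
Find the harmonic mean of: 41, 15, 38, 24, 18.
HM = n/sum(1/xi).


Sum of reciprocals = 1/41 + 1/15 + 1/38 + 1/24 + 1/18 = 0.214595
HM = 5/0.214595 = 23.2997

HM = 23.2997


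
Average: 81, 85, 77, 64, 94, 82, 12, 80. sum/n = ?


Sum = 81 + 85 + 77 + 64 + 94 + 82 + 12 + 80 = 575
n = 8
Mean = 575/8 = 71.8750

Mean = 71.8750


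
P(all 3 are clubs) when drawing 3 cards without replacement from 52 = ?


P(all clubs) = (13/52) × (12/51) × (11/50)
= 0.0129

P = 0.0129


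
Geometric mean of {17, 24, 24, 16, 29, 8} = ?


Product = 17 × 24 × 24 × 16 × 29 × 8 = 36347904
GM = 36347904^(1/6) = 18.2004

GM = 18.2004


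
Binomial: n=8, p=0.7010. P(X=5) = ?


C(8,5) = 56
p^5 = 0.169274
(1-p)^3 = 0.026731
P = 56 * 0.169274 * 0.026731 = 0.2534

P(X=5) = 0.2534


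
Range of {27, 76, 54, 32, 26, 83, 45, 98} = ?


Max = 98, Min = 26
Range = 98 - 26 = 72

Range = 72


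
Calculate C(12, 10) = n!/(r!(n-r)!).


C(12,10) = 12!/(10! × 2!)
= 479001600/(3628800 × 2)
= 66

C(12,10) = 66


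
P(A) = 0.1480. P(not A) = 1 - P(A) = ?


P(not A) = 1 - 0.1480 = 0.8520

P(not A) = 0.8520


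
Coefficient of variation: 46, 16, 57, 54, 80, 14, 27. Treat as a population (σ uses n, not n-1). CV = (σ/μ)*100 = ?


Mean = 42.0000
SD = 22.4054
CV = (22.4054/42.0000)*100 = 53.3461%

CV = 53.3461%


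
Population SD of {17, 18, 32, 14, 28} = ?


Mean = 21.8000
Variance = 48.1600
SD = sqrt(48.1600) = 6.9397

SD = 6.9397


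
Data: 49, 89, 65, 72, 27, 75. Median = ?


Sorted: 27, 49, 65, 72, 75, 89
n = 6 (even)
Middle values: 65 and 72
Median = (65+72)/2 = 68.5000

Median = 68.5000


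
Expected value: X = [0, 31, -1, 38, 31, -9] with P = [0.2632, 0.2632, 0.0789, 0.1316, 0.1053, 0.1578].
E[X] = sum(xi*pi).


E[X] = 0*0.2632 + 31*0.2632 - 1*0.0789 + 38*0.1316 + 31*0.1053 - 9*0.1578
= 0 + 8.1592 - 0.0789 + 5.0008 + 3.2643 - 1.4202
= 14.9252

E[X] = 14.9252


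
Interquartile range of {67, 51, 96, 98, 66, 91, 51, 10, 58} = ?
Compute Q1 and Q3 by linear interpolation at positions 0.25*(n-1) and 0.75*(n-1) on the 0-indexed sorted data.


Sorted: 10, 51, 51, 58, 66, 67, 91, 96, 98
Q1 (25th %ile) = 51.0000
Q3 (75th %ile) = 91.0000
IQR = 91.0000 - 51.0000 = 40.0000

IQR = 40.0000


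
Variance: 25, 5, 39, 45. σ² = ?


Mean = 28.5000
Squared deviations: 12.2500, 552.2500, 110.2500, 272.2500
Sum = 947.0000
Variance = 947.0000/4 = 236.7500

Variance = 236.7500


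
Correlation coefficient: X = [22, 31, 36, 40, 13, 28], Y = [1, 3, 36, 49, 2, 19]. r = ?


Mean X = 28.3333, Mean Y = 18.3333
SD X = 8.919392, SD Y = 18.508256
Cov = 135.388889
r = 135.388889/(8.919392*18.508256) = 0.8201

r = 0.8201


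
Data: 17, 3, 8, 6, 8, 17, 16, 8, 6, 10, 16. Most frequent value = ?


Frequencies: 3:1, 6:2, 8:3, 10:1, 16:2, 17:2
Max frequency = 3
Mode = 8

Mode = 8


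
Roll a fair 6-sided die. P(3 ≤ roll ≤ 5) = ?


Favorable outcomes (3 ≤ roll ≤ 5): 3
Total outcomes = 6
P = 3/6 = 0.5000

P = 0.5000


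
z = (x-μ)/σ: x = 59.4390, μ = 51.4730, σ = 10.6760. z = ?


z = (59.4390 - 51.4730)/10.6760
= 7.9660/10.6760
= 0.7462

z = 0.7462


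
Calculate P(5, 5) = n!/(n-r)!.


P(5,5) = 5!/0!
= 120/1
= 120

P(5,5) = 120


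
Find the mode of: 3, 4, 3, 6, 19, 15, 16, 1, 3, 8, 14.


Frequencies: 1:1, 3:3, 4:1, 6:1, 8:1, 14:1, 15:1, 16:1, 19:1
Max frequency = 3
Mode = 3

Mode = 3


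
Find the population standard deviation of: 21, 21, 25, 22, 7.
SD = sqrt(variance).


Mean = 19.2000
Variance = 39.3600
SD = sqrt(39.3600) = 6.2738

SD = 6.2738


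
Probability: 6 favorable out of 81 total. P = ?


P = 6/81 = 0.0741

P = 0.0741


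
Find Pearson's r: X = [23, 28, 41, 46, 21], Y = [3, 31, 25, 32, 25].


Mean X = 31.8000, Mean Y = 23.2000
SD X = 9.947864, SD Y = 10.514752
Cov = 54.040000
r = 54.040000/(9.947864*10.514752) = 0.5166

r = 0.5166


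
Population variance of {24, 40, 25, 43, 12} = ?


Mean = 28.8000
Squared deviations: 23.0400, 125.4400, 14.4400, 201.6400, 282.2400
Sum = 646.8000
Variance = 646.8000/5 = 129.3600

Variance = 129.3600


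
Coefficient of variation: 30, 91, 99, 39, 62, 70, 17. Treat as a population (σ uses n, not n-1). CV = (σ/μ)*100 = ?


Mean = 58.2857
SD = 28.6741
CV = (28.6741/58.2857)*100 = 49.1958%

CV = 49.1958%


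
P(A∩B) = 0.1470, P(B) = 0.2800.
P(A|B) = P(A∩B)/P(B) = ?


P(A|B) = 0.1470/0.2800 = 0.5250

P(A|B) = 0.5250


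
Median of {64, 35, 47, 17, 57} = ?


Sorted: 17, 35, 47, 57, 64
n = 5 (odd)
Middle value = 47

Median = 47


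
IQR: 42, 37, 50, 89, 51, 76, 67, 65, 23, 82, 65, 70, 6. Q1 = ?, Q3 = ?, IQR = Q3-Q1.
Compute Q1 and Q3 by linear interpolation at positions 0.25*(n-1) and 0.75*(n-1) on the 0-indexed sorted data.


Sorted: 6, 23, 37, 42, 50, 51, 65, 65, 67, 70, 76, 82, 89
Q1 (25th %ile) = 42.0000
Q3 (75th %ile) = 70.0000
IQR = 70.0000 - 42.0000 = 28.0000

IQR = 28.0000


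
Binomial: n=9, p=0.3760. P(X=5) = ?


C(9,5) = 126
p^5 = 0.007515
(1-p)^4 = 0.151614
P = 126 * 0.007515 * 0.151614 = 0.1436

P(X=5) = 0.1436


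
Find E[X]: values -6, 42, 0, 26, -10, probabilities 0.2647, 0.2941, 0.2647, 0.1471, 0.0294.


E[X] = -6*0.2647 + 42*0.2941 + 0*0.2647 + 26*0.1471 - 10*0.0294
= -1.5882 + 12.3522 + 0 + 3.8246 - 0.2940
= 14.2946

E[X] = 14.2946


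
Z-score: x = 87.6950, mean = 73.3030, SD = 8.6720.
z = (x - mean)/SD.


z = (87.6950 - 73.3030)/8.6720
= 14.3920/8.6720
= 1.6596

z = 1.6596


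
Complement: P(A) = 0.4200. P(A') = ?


P(not A) = 1 - 0.4200 = 0.5800

P(not A) = 0.5800


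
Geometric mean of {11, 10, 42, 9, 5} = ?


Product = 11 × 10 × 42 × 9 × 5 = 207900
GM = 207900^(1/5) = 11.5763

GM = 11.5763


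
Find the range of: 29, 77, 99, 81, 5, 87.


Max = 99, Min = 5
Range = 99 - 5 = 94

Range = 94


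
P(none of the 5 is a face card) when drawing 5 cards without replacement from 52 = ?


P(no face cards) = (40/52) × (39/51) × (38/50) × (37/49) × (36/48)
= 0.2532

P = 0.2532


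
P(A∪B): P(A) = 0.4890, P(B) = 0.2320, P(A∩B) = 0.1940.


P(A∪B) = 0.4890 + 0.2320 - 0.1940
= 0.7210 - 0.1940
= 0.5270

P(A∪B) = 0.5270


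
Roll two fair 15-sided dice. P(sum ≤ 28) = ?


Total outcomes = 15×15 = 225
Favorable (sum ≤ 28): 222
P = 222/225 = 0.9867

P = 0.9867


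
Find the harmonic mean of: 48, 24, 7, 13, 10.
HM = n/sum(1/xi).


Sum of reciprocals = 1/48 + 1/24 + 1/7 + 1/13 + 1/10 = 0.382280
HM = 5/0.382280 = 13.0794

HM = 13.0794


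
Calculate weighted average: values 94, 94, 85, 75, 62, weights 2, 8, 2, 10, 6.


Numerator = 94*2 + 94*8 + 85*2 + 75*10 + 62*6 = 2232
Denominator = 2 + 8 + 2 + 10 + 6 = 28
WM = 2232/28 = 79.7143

WM = 79.7143
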